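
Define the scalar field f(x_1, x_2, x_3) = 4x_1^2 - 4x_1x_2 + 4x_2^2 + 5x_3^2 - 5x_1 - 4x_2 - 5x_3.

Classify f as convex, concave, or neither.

f is quadratic, so its Hessian is the constant matrix H = [[8, -4, 0], [-4, 8, 0], [0, 0, 10]].
Leading principal minors: 8, 48, 480.
All positive ⇒ H ≻ 0 ⇒ convex.

convex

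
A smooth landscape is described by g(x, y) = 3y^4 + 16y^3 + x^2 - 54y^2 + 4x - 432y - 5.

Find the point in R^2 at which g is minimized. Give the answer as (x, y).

g(x,y) separates as P(x) + Q(y) − 5, so its minimum is min P + min Q − 5.
P'(x) = 2x + 4 vanishes at x ∈ {-2}; Q'(y) = 12(y - 3)(y + 3)(y + 4) vanishes at y ∈ {-4, -3, 3}.
Local minima of P (where P''>0): P(-2)=-4. Local minima of Q: Q(-4)=608, Q(3)=-1107.
So the global minimum of g is P(-2) + Q(3) − 5 = -4 − 1107 − 5 = -1116, attained at (-2, 3).

(-2, 3)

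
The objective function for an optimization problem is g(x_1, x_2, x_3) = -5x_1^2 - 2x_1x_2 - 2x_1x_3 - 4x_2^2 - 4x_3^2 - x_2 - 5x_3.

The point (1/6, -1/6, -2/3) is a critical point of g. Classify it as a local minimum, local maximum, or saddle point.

local maximum

The Hessian is constant: H = [[-10, -2, -2], [-2, -8, 0], [-2, 0, -8]].
Leading principal minors: Δ₁ = -10, Δ₂ = 76, Δ₃ = -576.
The minors alternate sign starting negative (−, +, −), so H is negative definite: a local maximum.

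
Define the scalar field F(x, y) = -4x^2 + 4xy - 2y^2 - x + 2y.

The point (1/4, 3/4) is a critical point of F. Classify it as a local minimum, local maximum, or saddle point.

local maximum

The Hessian of F is constant: H = [[-8, 4], [4, -4]].
det(H) = (-8)·(-4) − 4² = 16.
det(H) > 0 and tr(H) = -12 < 0, so H is negative definite and the point is a local maximum.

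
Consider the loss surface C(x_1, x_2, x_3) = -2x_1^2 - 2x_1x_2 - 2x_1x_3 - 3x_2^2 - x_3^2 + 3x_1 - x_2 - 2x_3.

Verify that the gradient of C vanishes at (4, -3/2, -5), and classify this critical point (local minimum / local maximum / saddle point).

local maximum

∇C = (-4x_1 - 2x_2 - 2x_3 + 3, -2x_1 - 6x_2 - 1, -2x_1 - 2x_3 - 2); substituting (4, -3/2, -5) gives ∇C = (0, 0, 0), so (4, -3/2, -5) is indeed a critical point.
The Hessian is constant: H = [[-4, -2, -2], [-2, -6, 0], [-2, 0, -2]].
Leading principal minors: Δ₁ = -4, Δ₂ = 20, Δ₃ = -16.
The minors alternate sign starting negative (−, +, −), so H is negative definite: a local maximum.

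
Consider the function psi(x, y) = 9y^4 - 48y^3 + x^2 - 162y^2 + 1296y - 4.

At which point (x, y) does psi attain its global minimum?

(0, -3)

psi(x,y) separates as P(x) + Q(y) − 4, so its minimum is min P + min Q − 4.
P'(x) = 2x vanishes at x ∈ {0}; Q'(y) = 36(y - 4)(y - 3)(y + 3) vanishes at y ∈ {-3, 3, 4}.
Local minima of P (where P''>0): P(0)=0. Local minima of Q: Q(-3)=-3321, Q(4)=1824.
So the global minimum of psi is P(0) + Q(-3) − 4 = 0 − 3321 − 4 = -3325, attained at (0, -3).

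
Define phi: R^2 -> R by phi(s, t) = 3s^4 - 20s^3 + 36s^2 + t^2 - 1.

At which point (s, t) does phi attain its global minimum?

phi(s,t) separates as P(s) + Q(t) − 1, so its minimum is min P + min Q − 1.
P'(s) = 12s(s - 3)(s - 2) vanishes at s ∈ {0, 2, 3}; Q'(t) = 2t vanishes at t ∈ {0}.
Local minima of P (where P''>0): P(0)=0, P(3)=27. Local minima of Q: Q(0)=0.
So the global minimum of phi is P(0) + Q(0) − 1 = 0 + 0 − 1 = -1, attained at (0, 0).

(0, 0)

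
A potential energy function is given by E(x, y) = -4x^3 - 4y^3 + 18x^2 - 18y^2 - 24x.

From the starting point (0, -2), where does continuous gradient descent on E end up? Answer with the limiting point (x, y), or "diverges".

(1, -3)

E is separable, so gradient descent decouples: x follows -∂E/∂x, y follows -∂E/∂y.
∂E/∂x = -12(x - 2)(x - 1); at x=0 this is -24, so x increases.
∂E/∂y = -12y(y + 3); at y=-2 this is 24, so y decreases.
x converges to its nearest critical value 1 (a local min of the x-part); y converges to -3. The iterate converges to (1, -3).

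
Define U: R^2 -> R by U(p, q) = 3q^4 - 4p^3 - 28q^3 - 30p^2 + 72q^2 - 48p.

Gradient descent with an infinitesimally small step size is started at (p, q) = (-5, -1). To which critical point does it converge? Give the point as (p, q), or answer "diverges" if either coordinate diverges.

U is separable, so gradient descent decouples: p follows -∂U/∂p, q follows -∂U/∂q.
∂U/∂p = -12(p + 1)(p + 4); at p=-5 this is -48, so p increases.
∂U/∂q = 12q(q - 4)(q - 3); at q=-1 this is -240, so q increases.
p converges to its nearest critical value -4 (a local min of the p-part); q converges to 0. The iterate converges to (-4, 0).

(-4, 0)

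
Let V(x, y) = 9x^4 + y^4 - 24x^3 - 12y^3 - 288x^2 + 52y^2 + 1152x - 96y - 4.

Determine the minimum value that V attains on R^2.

-5444

V(x,y) separates as P(x) + Q(y) − 4, so its minimum is min P + min Q − 4.
P'(x) = 36(x - 4)(x - 2)(x + 4) vanishes at x ∈ {-4, 2, 4}; Q'(y) = 4(y - 4)(y - 3)(y - 2) vanishes at y ∈ {2, 3, 4}.
Local minima of P (where P''>0): P(-4)=-5376, P(4)=768. Local minima of Q: Q(2)=-64, Q(4)=-64.
So the global minimum of V is P(-4) + Q(2) − 4 = -5376 − 64 − 4 = -5444, attained at (-4, 2).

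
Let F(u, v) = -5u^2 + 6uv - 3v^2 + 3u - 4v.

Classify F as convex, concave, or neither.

concave

F is quadratic, so its Hessian is the constant matrix H = [[-10, 6], [6, -6]].
det(H) = 24, tr(H) = -16.
det(H) > 0 and tr(H) < 0, so H is negative definite everywhere: concave.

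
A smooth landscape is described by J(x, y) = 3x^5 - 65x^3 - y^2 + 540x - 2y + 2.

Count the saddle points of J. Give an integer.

J separates as a function of x plus a function of y, so ∇J=0 decouples.
∂J/∂x = 15(x - 3)(x - 2)(x + 2)(x + 3) = 0 at x ∈ {-3, -2, 2, 3}; ∂J/∂y = -2(y + 1) = 0 at y ∈ {-1}.
The Hessian is diagonal: diag(J_xx, J_yy). Second derivatives: J_xx(-3)=-450, J_xx(-2)=300, J_xx(2)=-300, J_xx(3)=450; J_yy(-1)=-2.
Saddle points occur where the two diagonal entries have opposite signs: (-2, -1), (3, -1). Count: 2.

2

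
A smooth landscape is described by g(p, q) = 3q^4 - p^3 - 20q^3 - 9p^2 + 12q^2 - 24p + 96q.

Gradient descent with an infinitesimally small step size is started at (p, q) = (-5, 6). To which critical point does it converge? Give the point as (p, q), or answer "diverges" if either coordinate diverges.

g is separable, so gradient descent decouples: p follows -∂g/∂p, q follows -∂g/∂q.
∂g/∂p = -3(p + 2)(p + 4); at p=-5 this is -9, so p increases.
∂g/∂q = 12(q - 4)(q - 2)(q + 1); at q=6 this is 672, so q decreases.
p converges to its nearest critical value -4 (a local min of the p-part); q converges to 4. The iterate converges to (-4, 4).

(-4, 4)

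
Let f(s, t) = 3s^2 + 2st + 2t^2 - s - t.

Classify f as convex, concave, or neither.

convex

f is quadratic, so its Hessian is the constant matrix H = [[6, 2], [2, 4]].
det(H) = 20, tr(H) = 10.
det(H) > 0 and tr(H) > 0, so H is positive definite everywhere: convex.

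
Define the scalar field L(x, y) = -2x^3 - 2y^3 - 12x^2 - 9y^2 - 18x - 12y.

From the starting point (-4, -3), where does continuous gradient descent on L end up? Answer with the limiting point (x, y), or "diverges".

(-3, -2)

L is separable, so gradient descent decouples: x follows -∂L/∂x, y follows -∂L/∂y.
∂L/∂x = -6(x + 1)(x + 3); at x=-4 this is -18, so x increases.
∂L/∂y = -6(y + 1)(y + 2); at y=-3 this is -12, so y increases.
x converges to its nearest critical value -3 (a local min of the x-part); y converges to -2. The iterate converges to (-3, -2).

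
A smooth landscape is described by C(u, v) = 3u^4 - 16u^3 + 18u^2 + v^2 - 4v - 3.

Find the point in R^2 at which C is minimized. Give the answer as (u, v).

C(u,v) separates as P(u) + Q(v) − 3, so its minimum is min P + min Q − 3.
P'(u) = 12u(u - 3)(u - 1) vanishes at u ∈ {0, 1, 3}; Q'(v) = 2v - 4 vanishes at v ∈ {2}.
Local minima of P (where P''>0): P(0)=0, P(3)=-27. Local minima of Q: Q(2)=-4.
So the global minimum of C is P(3) + Q(2) − 3 = -27 − 4 − 3 = -34, attained at (3, 2).

(3, 2)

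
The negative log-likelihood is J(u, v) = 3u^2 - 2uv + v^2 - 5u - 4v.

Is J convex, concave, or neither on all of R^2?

convex

J is quadratic, so its Hessian is the constant matrix H = [[6, -2], [-2, 2]].
det(H) = 8, tr(H) = 8.
det(H) > 0 and tr(H) > 0, so H is positive definite everywhere: convex.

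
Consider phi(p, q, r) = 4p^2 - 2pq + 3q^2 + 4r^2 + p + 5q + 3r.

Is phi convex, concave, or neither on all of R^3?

convex

phi is quadratic, so its Hessian is the constant matrix H = [[8, -2, 0], [-2, 6, 0], [0, 0, 8]].
Leading principal minors: 8, 44, 352.
All positive ⇒ H ≻ 0 ⇒ convex.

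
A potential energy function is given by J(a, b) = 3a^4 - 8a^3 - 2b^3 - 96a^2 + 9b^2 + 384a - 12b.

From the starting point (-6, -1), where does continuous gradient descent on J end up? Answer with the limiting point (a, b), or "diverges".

(-4, 1)

J is separable, so gradient descent decouples: a follows -∂J/∂a, b follows -∂J/∂b.
∂J/∂a = 12(a - 4)(a - 2)(a + 4); at a=-6 this is -1920, so a increases.
∂J/∂b = -6(b - 2)(b - 1); at b=-1 this is -36, so b increases.
a converges to its nearest critical value -4 (a local min of the a-part); b converges to 1. The iterate converges to (-4, 1).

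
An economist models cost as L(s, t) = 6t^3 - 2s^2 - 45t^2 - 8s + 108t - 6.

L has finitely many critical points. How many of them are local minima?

0

L separates as a function of s plus a function of t, so ∇L=0 decouples.
∂L/∂s = -4(s + 2) = 0 at s ∈ {-2}; ∂L/∂t = 18(t - 3)(t - 2) = 0 at t ∈ {2, 3}.
The Hessian is diagonal: diag(L_ss, L_tt). Second derivatives: L_ss(-2)=-4; L_tt(2)=-18, L_tt(3)=18.
Local minima occur where both diagonal entries positive: none. Count: 0.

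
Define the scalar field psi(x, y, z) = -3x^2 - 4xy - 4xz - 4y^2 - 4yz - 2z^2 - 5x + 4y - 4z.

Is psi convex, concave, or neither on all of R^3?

concave

psi is quadratic, so its Hessian is the constant matrix H = [[-6, -4, -4], [-4, -8, -4], [-4, -4, -4]].
Leading principal minors: -6, 32, -32.
Signs alternate −, +, − ⇒ H ≺ 0 ⇒ concave.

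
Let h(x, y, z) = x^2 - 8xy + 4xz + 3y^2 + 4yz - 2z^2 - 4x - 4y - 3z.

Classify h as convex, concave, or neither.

h is quadratic, so its Hessian is the constant matrix H = [[2, -8, 4], [-8, 6, 4], [4, 4, -4]].
Leading principal minors: 2, -52, -176.
Neither pattern holds ⇒ H is indefinite ⇒ neither convex nor concave.

neither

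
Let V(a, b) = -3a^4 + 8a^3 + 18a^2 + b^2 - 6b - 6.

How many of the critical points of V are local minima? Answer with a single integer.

V separates as a function of a plus a function of b, so ∇V=0 decouples.
∂V/∂a = -12a(a - 3)(a + 1) = 0 at a ∈ {-1, 0, 3}; ∂V/∂b = 2(b - 3) = 0 at b ∈ {3}.
The Hessian is diagonal: diag(V_aa, V_bb). Second derivatives: V_aa(-1)=-48, V_aa(0)=36, V_aa(3)=-144; V_bb(3)=2.
Local minima occur where both diagonal entries positive: (0, 3). Count: 1.

1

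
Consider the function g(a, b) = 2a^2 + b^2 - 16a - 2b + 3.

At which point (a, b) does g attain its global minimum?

(4, 1)

g(a,b) separates as P(a) + Q(b) + 3, so its minimum is min P + min Q + 3.
P'(a) = 4a - 16 vanishes at a ∈ {4}; Q'(b) = 2b - 2 vanishes at b ∈ {1}.
Local minima of P (where P''>0): P(4)=-32. Local minima of Q: Q(1)=-1.
So the global minimum of g is P(4) + Q(1) + 3 = -32 − 1 + 3 = -30, attained at (4, 1).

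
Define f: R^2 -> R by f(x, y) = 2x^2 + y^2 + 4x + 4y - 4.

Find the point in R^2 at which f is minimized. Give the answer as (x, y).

f(x,y) separates as P(x) + Q(y) − 4, so its minimum is min P + min Q − 4.
P'(x) = 4x + 4 vanishes at x ∈ {-1}; Q'(y) = 2y + 4 vanishes at y ∈ {-2}.
Local minima of P (where P''>0): P(-1)=-2. Local minima of Q: Q(-2)=-4.
So the global minimum of f is P(-1) + Q(-2) − 4 = -2 − 4 − 4 = -10, attained at (-1, -2).

(-1, -2)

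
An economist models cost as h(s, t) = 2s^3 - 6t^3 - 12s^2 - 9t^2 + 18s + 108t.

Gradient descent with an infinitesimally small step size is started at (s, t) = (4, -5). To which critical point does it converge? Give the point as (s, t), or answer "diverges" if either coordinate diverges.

(3, -3)

h is separable, so gradient descent decouples: s follows -∂h/∂s, t follows -∂h/∂t.
∂h/∂s = 6(s - 3)(s - 1); at s=4 this is 18, so s decreases.
∂h/∂t = -18(t - 2)(t + 3); at t=-5 this is -252, so t increases.
s converges to its nearest critical value 3 (a local min of the s-part); t converges to -3. The iterate converges to (3, -3).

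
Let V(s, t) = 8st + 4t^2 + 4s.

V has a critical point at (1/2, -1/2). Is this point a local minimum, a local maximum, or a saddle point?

saddle point

The Hessian of V is constant: H = [[0, 8], [8, 8]].
det(H) = 0·8 − 8² = -64.
Since det(H) < 0, H is indefinite and the critical point is a saddle point.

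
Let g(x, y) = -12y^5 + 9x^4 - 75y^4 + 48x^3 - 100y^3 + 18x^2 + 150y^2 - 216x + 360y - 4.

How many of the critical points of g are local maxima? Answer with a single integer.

2

g separates as a function of x plus a function of y, so ∇g=0 decouples.
∂g/∂x = 36(x - 1)(x + 2)(x + 3) = 0 at x ∈ {-3, -2, 1}; ∂g/∂y = -60(y - 1)(y + 1)(y + 2)(y + 3) = 0 at y ∈ {-3, -2, -1, 1}.
The Hessian is diagonal: diag(g_xx, g_yy). Second derivatives: g_xx(-3)=144, g_xx(-2)=-108, g_xx(1)=432; g_yy(-3)=480, g_yy(-2)=-180, g_yy(-1)=240, g_yy(1)=-1440.
Local maxima occur where both diagonal entries negative: (-2, -2), (-2, 1). Count: 2.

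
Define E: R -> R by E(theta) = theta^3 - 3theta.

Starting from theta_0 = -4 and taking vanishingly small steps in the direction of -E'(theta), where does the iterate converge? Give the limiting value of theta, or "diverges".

diverges

E'(theta) = 3(theta - 1)(theta + 1), so E'(-4) = 45.
Gradient descent moves in the -E' direction, i.e. theta is decreasing.
There is no critical point below theta=-4, and E' keeps the same sign, so the iterate runs off to −∞.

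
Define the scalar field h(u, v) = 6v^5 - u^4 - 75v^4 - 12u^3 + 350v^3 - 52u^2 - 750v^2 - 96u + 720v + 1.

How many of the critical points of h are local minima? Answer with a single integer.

2

h separates as a function of u plus a function of v, so ∇h=0 decouples.
∂h/∂u = -4(u + 2)(u + 3)(u + 4) = 0 at u ∈ {-4, -3, -2}; ∂h/∂v = 30(v - 4)(v - 3)(v - 2)(v - 1) = 0 at v ∈ {1, 2, 3, 4}.
The Hessian is diagonal: diag(h_uu, h_vv). Second derivatives: h_uu(-4)=-8, h_uu(-3)=4, h_uu(-2)=-8; h_vv(1)=-180, h_vv(2)=60, h_vv(3)=-60, h_vv(4)=180.
Local minima occur where both diagonal entries positive: (-3, 2), (-3, 4). Count: 2.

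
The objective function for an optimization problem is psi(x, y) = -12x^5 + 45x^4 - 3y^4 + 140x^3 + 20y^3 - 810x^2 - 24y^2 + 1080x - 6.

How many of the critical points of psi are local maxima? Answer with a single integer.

4

psi separates as a function of x plus a function of y, so ∇psi=0 decouples.
∂psi/∂x = -60(x - 3)(x - 2)(x - 1)(x + 3) = 0 at x ∈ {-3, 1, 2, 3}; ∂psi/∂y = -12y(y - 4)(y - 1) = 0 at y ∈ {0, 1, 4}.
The Hessian is diagonal: diag(psi_xx, psi_yy). Second derivatives: psi_xx(-3)=7200, psi_xx(1)=-480, psi_xx(2)=300, psi_xx(3)=-720; psi_yy(0)=-48, psi_yy(1)=36, psi_yy(4)=-144.
Local maxima occur where both diagonal entries negative: (1, 0), (1, 4), (3, 0), (3, 4). Count: 4.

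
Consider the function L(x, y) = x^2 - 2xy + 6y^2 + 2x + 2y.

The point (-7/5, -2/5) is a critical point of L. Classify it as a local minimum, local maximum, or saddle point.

The Hessian of L is constant: H = [[2, -2], [-2, 12]].
det(H) = 2·12 − (-2)² = 20.
det(H) > 0 and tr(H) = 14 > 0, so H is positive definite and the point is a local minimum.

local minimum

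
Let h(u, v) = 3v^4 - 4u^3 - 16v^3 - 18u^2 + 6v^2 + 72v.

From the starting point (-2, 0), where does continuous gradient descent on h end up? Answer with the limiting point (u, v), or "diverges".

h is separable, so gradient descent decouples: u follows -∂h/∂u, v follows -∂h/∂v.
∂h/∂u = -12u(u + 3); at u=-2 this is 24, so u decreases.
∂h/∂v = 12(v - 3)(v - 2)(v + 1); at v=0 this is 72, so v decreases.
u converges to its nearest critical value -3 (a local min of the u-part); v converges to -1. The iterate converges to (-3, -1).

(-3, -1)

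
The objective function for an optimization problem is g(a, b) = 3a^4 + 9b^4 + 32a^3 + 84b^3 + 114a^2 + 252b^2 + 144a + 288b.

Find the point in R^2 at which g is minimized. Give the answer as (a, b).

(-1, -4)

g(a,b) separates as P(a) + Q(b), so its minimum is min P + min Q.
P'(a) = 12(a + 1)(a + 3)(a + 4) vanishes at a ∈ {-4, -3, -1}; Q'(b) = 36(b + 1)(b + 2)(b + 4) vanishes at b ∈ {-4, -2, -1}.
Local minima of P (where P''>0): P(-4)=-32, P(-1)=-59. Local minima of Q: Q(-4)=-192, Q(-1)=-111.
So the global minimum of g is P(-1) + Q(-4) = -59 − 192 = -251, attained at (-1, -4).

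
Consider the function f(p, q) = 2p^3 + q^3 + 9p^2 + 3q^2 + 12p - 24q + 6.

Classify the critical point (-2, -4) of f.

local maximum

The mixed partial ∂²f/∂p∂q is 0, so the Hessian at any point is diag(f_pp, f_qq) = diag(6(2p + 3), 6(q + 1)).
At (-2, -4): H = diag(-6, -18).
Both eigenvalues are negative, so H is negative definite: a local maximum.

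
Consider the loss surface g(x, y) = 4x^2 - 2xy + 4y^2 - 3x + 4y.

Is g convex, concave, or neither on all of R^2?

g is quadratic, so its Hessian is the constant matrix H = [[8, -2], [-2, 8]].
det(H) = 60, tr(H) = 16.
det(H) > 0 and tr(H) > 0, so H is positive definite everywhere: convex.

convex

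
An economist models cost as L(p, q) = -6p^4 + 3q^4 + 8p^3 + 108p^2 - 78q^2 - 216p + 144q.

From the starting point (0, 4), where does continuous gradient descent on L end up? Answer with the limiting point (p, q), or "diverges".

(1, 3)

L is separable, so gradient descent decouples: p follows -∂L/∂p, q follows -∂L/∂q.
∂L/∂p = -24(p - 3)(p - 1)(p + 3); at p=0 this is -216, so p increases.
∂L/∂q = 12(q - 3)(q - 1)(q + 4); at q=4 this is 288, so q decreases.
p converges to its nearest critical value 1 (a local min of the p-part); q converges to 3. The iterate converges to (1, 3).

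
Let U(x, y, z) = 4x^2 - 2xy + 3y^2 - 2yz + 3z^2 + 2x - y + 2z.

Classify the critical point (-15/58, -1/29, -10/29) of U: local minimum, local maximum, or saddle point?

The Hessian is constant: H = [[8, -2, 0], [-2, 6, -2], [0, -2, 6]].
Leading principal minors: Δ₁ = 8, Δ₂ = 44, Δ₃ = 232.
All leading minors are positive, so H is positive definite: a local minimum.

local minimum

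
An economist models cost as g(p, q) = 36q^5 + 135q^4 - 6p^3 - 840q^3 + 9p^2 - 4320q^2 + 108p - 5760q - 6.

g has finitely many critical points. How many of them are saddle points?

g separates as a function of p plus a function of q, so ∇g=0 decouples.
∂g/∂p = -18(p - 3)(p + 2) = 0 at p ∈ {-2, 3}; ∂g/∂q = 180(q - 4)(q + 1)(q + 2)(q + 4) = 0 at q ∈ {-4, -2, -1, 4}.
The Hessian is diagonal: diag(g_pp, g_qq). Second derivatives: g_pp(-2)=90, g_pp(3)=-90; g_qq(-4)=-8640, g_qq(-2)=2160, g_qq(-1)=-2700, g_qq(4)=43200.
Saddle points occur where the two diagonal entries have opposite signs: (-2, -4), (-2, -1), (3, -2), (3, 4). Count: 4.

4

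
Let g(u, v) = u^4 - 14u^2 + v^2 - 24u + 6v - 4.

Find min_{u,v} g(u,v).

g(u,v) separates as P(u) + Q(v) − 4, so its minimum is min P + min Q − 4.
P'(u) = 4(u - 3)(u + 1)(u + 2) vanishes at u ∈ {-2, -1, 3}; Q'(v) = 2v + 6 vanishes at v ∈ {-3}.
Local minima of P (where P''>0): P(-2)=8, P(3)=-117. Local minima of Q: Q(-3)=-9.
So the global minimum of g is P(3) + Q(-3) − 4 = -117 − 9 − 4 = -130, attained at (3, -3).

-130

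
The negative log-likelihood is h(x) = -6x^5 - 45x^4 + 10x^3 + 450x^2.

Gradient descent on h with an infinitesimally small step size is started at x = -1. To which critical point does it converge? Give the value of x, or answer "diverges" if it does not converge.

h'(x) = -30x(x - 2)(x + 3)(x + 5), so h'(-1) = -720.
Gradient descent moves in the -h' direction, i.e. x is increasing.
The nearest critical point in that direction is x = 0, where h'' = 900 > 0 (a local minimum). The iterate converges there.

0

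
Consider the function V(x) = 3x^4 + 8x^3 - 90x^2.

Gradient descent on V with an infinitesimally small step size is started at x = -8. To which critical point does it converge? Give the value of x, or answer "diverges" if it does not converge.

V'(x) = 12x(x - 3)(x + 5), so V'(-8) = -3168.
Gradient descent moves in the -V' direction, i.e. x is increasing.
The nearest critical point in that direction is x = -5, where V'' = 480 > 0 (a local minimum). The iterate converges there.

-5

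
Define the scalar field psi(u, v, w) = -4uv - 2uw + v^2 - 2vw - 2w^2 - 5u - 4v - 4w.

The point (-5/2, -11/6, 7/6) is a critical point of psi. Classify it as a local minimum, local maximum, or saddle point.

saddle point

The Hessian is constant: H = [[0, -4, -2], [-4, 2, -2], [-2, -2, -4]].
Leading principal minors: Δ₁ = 0, Δ₂ = -16, Δ₃ = 24.
The minors fit neither the all-positive nor the alternating-sign pattern, so H is indefinite: a saddle point.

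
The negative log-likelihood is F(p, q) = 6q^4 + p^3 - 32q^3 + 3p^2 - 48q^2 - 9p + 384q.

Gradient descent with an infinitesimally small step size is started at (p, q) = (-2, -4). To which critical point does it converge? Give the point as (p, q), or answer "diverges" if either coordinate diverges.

(1, -2)

F is separable, so gradient descent decouples: p follows -∂F/∂p, q follows -∂F/∂q.
∂F/∂p = 3(p - 1)(p + 3); at p=-2 this is -9, so p increases.
∂F/∂q = 24(q - 4)(q - 2)(q + 2); at q=-4 this is -2304, so q increases.
p converges to its nearest critical value 1 (a local min of the p-part); q converges to -2. The iterate converges to (1, -2).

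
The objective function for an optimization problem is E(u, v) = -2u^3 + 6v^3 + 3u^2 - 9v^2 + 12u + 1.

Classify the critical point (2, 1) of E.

The mixed partial ∂²E/∂u∂v is 0, so the Hessian at any point is diag(E_uu, E_vv) = diag(6(-2u + 1), 18(2v - 1)).
At (2, 1): H = diag(-18, 18).
The eigenvalues have opposite signs, so H is indefinite: a saddle point.

saddle point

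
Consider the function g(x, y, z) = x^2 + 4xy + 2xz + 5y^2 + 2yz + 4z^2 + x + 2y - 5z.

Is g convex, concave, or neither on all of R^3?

convex

g is quadratic, so its Hessian is the constant matrix H = [[2, 4, 2], [4, 10, 2], [2, 2, 8]].
Leading principal minors: 2, 4, 16.
All positive ⇒ H ≻ 0 ⇒ convex.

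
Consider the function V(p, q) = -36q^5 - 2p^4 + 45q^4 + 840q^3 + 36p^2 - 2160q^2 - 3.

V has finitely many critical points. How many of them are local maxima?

4

V separates as a function of p plus a function of q, so ∇V=0 decouples.
∂V/∂p = -8p(p - 3)(p + 3) = 0 at p ∈ {-3, 0, 3}; ∂V/∂q = -180q(q - 3)(q - 2)(q + 4) = 0 at q ∈ {-4, 0, 2, 3}.
The Hessian is diagonal: diag(V_pp, V_qq). Second derivatives: V_pp(-3)=-144, V_pp(0)=72, V_pp(3)=-144; V_qq(-4)=30240, V_qq(0)=-4320, V_qq(2)=2160, V_qq(3)=-3780.
Local maxima occur where both diagonal entries negative: (-3, 0), (-3, 3), (3, 0), (3, 3). Count: 4.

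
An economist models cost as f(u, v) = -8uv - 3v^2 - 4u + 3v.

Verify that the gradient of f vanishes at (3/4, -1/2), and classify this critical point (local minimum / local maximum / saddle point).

∇f = (-8v - 4, -8u - 6v + 3); substituting (3/4, -1/2) gives ∇f = (0, 0), so (3/4, -1/2) is indeed a critical point.
The Hessian of f is constant: H = [[0, -8], [-8, -6]].
det(H) = 0·(-6) − (-8)² = -64.
Since det(H) < 0, H is indefinite and the critical point is a saddle point.

saddle point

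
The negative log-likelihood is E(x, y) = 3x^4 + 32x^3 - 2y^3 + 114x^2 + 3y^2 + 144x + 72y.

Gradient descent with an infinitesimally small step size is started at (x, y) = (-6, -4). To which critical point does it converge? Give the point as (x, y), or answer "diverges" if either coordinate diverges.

E is separable, so gradient descent decouples: x follows -∂E/∂x, y follows -∂E/∂y.
∂E/∂x = 12(x + 1)(x + 3)(x + 4); at x=-6 this is -360, so x increases.
∂E/∂y = -6(y - 4)(y + 3); at y=-4 this is -48, so y increases.
x converges to its nearest critical value -4 (a local min of the x-part); y converges to -3. The iterate converges to (-4, -3).

(-4, -3)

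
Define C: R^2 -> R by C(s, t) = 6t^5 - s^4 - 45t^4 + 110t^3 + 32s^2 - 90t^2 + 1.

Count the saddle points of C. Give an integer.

C separates as a function of s plus a function of t, so ∇C=0 decouples.
∂C/∂s = -4s(s - 4)(s + 4) = 0 at s ∈ {-4, 0, 4}; ∂C/∂t = 30t(t - 3)(t - 2)(t - 1) = 0 at t ∈ {0, 1, 2, 3}.
The Hessian is diagonal: diag(C_ss, C_tt). Second derivatives: C_ss(-4)=-128, C_ss(0)=64, C_ss(4)=-128; C_tt(0)=-180, C_tt(1)=60, C_tt(2)=-60, C_tt(3)=180.
Saddle points occur where the two diagonal entries have opposite signs: (-4, 1), (-4, 3), (0, 0), (0, 2), (4, 1), (4, 3). Count: 6.

6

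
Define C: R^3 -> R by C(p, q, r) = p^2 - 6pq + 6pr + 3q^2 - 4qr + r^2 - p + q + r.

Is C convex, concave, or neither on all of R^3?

neither

C is quadratic, so its Hessian is the constant matrix H = [[2, -6, 6], [-6, 6, -4], [6, -4, 2]].
Leading principal minors: 2, -24, -8.
Neither pattern holds ⇒ H is indefinite ⇒ neither convex nor concave.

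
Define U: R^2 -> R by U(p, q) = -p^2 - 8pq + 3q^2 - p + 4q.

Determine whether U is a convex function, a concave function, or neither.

U is quadratic, so its Hessian is the constant matrix H = [[-2, -8], [-8, 6]].
det(H) = -76, tr(H) = 4.
det(H) < 0, so H is indefinite: neither convex nor concave.

neither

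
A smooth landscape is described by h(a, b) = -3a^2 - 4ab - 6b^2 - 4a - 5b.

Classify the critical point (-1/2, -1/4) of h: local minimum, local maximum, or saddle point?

The Hessian of h is constant: H = [[-6, -4], [-4, -12]].
det(H) = (-6)·(-12) − (-4)² = 56.
det(H) > 0 and tr(H) = -18 < 0, so H is negative definite and the point is a local maximum.

local maximum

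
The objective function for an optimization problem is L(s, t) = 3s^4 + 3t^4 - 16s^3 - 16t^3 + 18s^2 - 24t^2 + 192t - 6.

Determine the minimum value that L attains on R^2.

-337

L(s,t) separates as P(s) + Q(t) − 6, so its minimum is min P + min Q − 6.
P'(s) = 12s(s - 3)(s - 1) vanishes at s ∈ {0, 1, 3}; Q'(t) = 12(t - 4)(t - 2)(t + 2) vanishes at t ∈ {-2, 2, 4}.
Local minima of P (where P''>0): P(0)=0, P(3)=-27. Local minima of Q: Q(-2)=-304, Q(4)=128.
So the global minimum of L is P(3) + Q(-2) − 6 = -27 − 304 − 6 = -337, attained at (3, -2).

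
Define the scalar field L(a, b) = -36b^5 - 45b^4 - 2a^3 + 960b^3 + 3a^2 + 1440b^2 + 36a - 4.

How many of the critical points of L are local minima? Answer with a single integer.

L separates as a function of a plus a function of b, so ∇L=0 decouples.
∂L/∂a = -6(a - 3)(a + 2) = 0 at a ∈ {-2, 3}; ∂L/∂b = -180b(b - 4)(b + 1)(b + 4) = 0 at b ∈ {-4, -1, 0, 4}.
The Hessian is diagonal: diag(L_aa, L_bb). Second derivatives: L_aa(-2)=30, L_aa(3)=-30; L_bb(-4)=17280, L_bb(-1)=-2700, L_bb(0)=2880, L_bb(4)=-28800.
Local minima occur where both diagonal entries positive: (-2, -4), (-2, 0). Count: 2.

2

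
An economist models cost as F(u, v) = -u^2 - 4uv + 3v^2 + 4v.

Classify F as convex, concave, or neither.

F is quadratic, so its Hessian is the constant matrix H = [[-2, -4], [-4, 6]].
det(H) = -28, tr(H) = 4.
det(H) < 0, so H is indefinite: neither convex nor concave.

neither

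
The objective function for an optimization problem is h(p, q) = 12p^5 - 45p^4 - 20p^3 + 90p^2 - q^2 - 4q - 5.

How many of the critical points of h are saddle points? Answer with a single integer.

h separates as a function of p plus a function of q, so ∇h=0 decouples.
∂h/∂p = 60p(p - 3)(p - 1)(p + 1) = 0 at p ∈ {-1, 0, 1, 3}; ∂h/∂q = -2(q + 2) = 0 at q ∈ {-2}.
The Hessian is diagonal: diag(h_pp, h_qq). Second derivatives: h_pp(-1)=-480, h_pp(0)=180, h_pp(1)=-240, h_pp(3)=1440; h_qq(-2)=-2.
Saddle points occur where the two diagonal entries have opposite signs: (0, -2), (3, -2). Count: 2.

2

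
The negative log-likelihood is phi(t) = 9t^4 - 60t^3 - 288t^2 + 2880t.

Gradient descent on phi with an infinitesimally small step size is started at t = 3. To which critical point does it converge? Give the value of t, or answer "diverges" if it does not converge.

phi'(t) = 36(t - 5)(t - 4)(t + 4), so phi'(3) = 504.
Gradient descent moves in the -phi' direction, i.e. t is decreasing.
The nearest critical point in that direction is t = -4, where phi'' = 2592 > 0 (a local minimum). The iterate converges there.

-4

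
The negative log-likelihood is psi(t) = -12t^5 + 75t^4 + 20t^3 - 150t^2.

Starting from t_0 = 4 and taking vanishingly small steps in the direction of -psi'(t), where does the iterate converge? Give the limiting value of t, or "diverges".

1

psi'(t) = -60t(t - 5)(t - 1)(t + 1), so psi'(4) = 3600.
Gradient descent moves in the -psi' direction, i.e. t is decreasing.
The nearest critical point in that direction is t = 1, where psi'' = 480 > 0 (a local minimum). The iterate converges there.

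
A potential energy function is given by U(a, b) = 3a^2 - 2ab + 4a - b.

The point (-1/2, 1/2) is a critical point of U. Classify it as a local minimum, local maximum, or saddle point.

The Hessian of U is constant: H = [[6, -2], [-2, 0]].
det(H) = 6·0 − (-2)² = -4.
Since det(H) < 0, H is indefinite and the critical point is a saddle point.

saddle point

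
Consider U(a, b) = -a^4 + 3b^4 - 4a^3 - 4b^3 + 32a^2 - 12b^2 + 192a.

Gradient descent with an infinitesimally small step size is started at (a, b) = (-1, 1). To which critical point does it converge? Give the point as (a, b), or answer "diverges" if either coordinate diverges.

(-3, 2)

U is separable, so gradient descent decouples: a follows -∂U/∂a, b follows -∂U/∂b.
∂U/∂a = -4(a - 4)(a + 3)(a + 4); at a=-1 this is 120, so a decreases.
∂U/∂b = 12b(b - 2)(b + 1); at b=1 this is -24, so b increases.
a converges to its nearest critical value -3 (a local min of the a-part); b converges to 2. The iterate converges to (-3, 2).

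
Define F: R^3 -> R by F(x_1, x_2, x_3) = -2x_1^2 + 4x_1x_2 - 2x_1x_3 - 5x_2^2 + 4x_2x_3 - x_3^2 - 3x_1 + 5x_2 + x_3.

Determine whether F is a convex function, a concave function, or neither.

concave

F is quadratic, so its Hessian is the constant matrix H = [[-4, 4, -2], [4, -10, 4], [-2, 4, -2]].
Leading principal minors: -4, 24, -8.
Signs alternate −, +, − ⇒ H ≺ 0 ⇒ concave.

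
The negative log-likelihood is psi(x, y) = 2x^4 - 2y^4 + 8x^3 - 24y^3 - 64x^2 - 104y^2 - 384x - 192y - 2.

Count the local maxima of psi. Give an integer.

psi separates as a function of x plus a function of y, so ∇psi=0 decouples.
∂psi/∂x = 8(x - 4)(x + 3)(x + 4) = 0 at x ∈ {-4, -3, 4}; ∂psi/∂y = -8(y + 2)(y + 3)(y + 4) = 0 at y ∈ {-4, -3, -2}.
The Hessian is diagonal: diag(psi_xx, psi_yy). Second derivatives: psi_xx(-4)=64, psi_xx(-3)=-56, psi_xx(4)=448; psi_yy(-4)=-16, psi_yy(-3)=8, psi_yy(-2)=-16.
Local maxima occur where both diagonal entries negative: (-3, -4), (-3, -2). Count: 2.

2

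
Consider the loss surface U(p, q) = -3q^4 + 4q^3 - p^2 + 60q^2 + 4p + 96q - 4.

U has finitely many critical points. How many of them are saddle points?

1

U separates as a function of p plus a function of q, so ∇U=0 decouples.
∂U/∂p = -2(p - 2) = 0 at p ∈ {2}; ∂U/∂q = -12(q - 4)(q + 1)(q + 2) = 0 at q ∈ {-2, -1, 4}.
The Hessian is diagonal: diag(U_pp, U_qq). Second derivatives: U_pp(2)=-2; U_qq(-2)=-72, U_qq(-1)=60, U_qq(4)=-360.
Saddle points occur where the two diagonal entries have opposite signs: (2, -1). Count: 1.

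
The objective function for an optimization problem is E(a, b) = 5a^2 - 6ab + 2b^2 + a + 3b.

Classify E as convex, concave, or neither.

E is quadratic, so its Hessian is the constant matrix H = [[10, -6], [-6, 4]].
det(H) = 4, tr(H) = 14.
det(H) > 0 and tr(H) > 0, so H is positive definite everywhere: convex.

convex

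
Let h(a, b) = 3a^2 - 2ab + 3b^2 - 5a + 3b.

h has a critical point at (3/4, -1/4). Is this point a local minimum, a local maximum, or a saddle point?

local minimum

The Hessian of h is constant: H = [[6, -2], [-2, 6]].
det(H) = 6·6 − (-2)² = 32.
det(H) > 0 and tr(H) = 12 > 0, so H is positive definite and the point is a local minimum.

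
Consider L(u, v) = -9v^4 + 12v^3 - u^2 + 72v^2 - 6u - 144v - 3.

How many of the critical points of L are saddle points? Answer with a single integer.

1

L separates as a function of u plus a function of v, so ∇L=0 decouples.
∂L/∂u = -2(u + 3) = 0 at u ∈ {-3}; ∂L/∂v = -36(v - 2)(v - 1)(v + 2) = 0 at v ∈ {-2, 1, 2}.
The Hessian is diagonal: diag(L_uu, L_vv). Second derivatives: L_uu(-3)=-2; L_vv(-2)=-432, L_vv(1)=108, L_vv(2)=-144.
Saddle points occur where the two diagonal entries have opposite signs: (-3, 1). Count: 1.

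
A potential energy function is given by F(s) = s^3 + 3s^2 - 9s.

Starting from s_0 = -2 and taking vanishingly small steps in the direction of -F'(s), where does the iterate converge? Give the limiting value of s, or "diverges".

1

F'(s) = 3(s - 1)(s + 3), so F'(-2) = -9.
Gradient descent moves in the -F' direction, i.e. s is increasing.
The nearest critical point in that direction is s = 1, where F'' = 12 > 0 (a local minimum). The iterate converges there.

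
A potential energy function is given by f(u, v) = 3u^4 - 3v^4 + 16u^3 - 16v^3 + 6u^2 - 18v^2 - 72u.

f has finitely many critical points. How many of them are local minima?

2

f separates as a function of u plus a function of v, so ∇f=0 decouples.
∂f/∂u = 12(u - 1)(u + 2)(u + 3) = 0 at u ∈ {-3, -2, 1}; ∂f/∂v = -12v(v + 1)(v + 3) = 0 at v ∈ {-3, -1, 0}.
The Hessian is diagonal: diag(f_uu, f_vv). Second derivatives: f_uu(-3)=48, f_uu(-2)=-36, f_uu(1)=144; f_vv(-3)=-72, f_vv(-1)=24, f_vv(0)=-36.
Local minima occur where both diagonal entries positive: (-3, -1), (1, -1). Count: 2.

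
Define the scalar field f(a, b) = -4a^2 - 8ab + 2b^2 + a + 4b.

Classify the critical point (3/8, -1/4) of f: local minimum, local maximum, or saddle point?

saddle point

The Hessian of f is constant: H = [[-8, -8], [-8, 4]].
det(H) = (-8)·4 − (-8)² = -96.
Since det(H) < 0, H is indefinite and the critical point is a saddle point.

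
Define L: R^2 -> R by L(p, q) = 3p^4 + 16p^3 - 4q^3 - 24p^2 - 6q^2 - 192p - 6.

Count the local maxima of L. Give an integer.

L separates as a function of p plus a function of q, so ∇L=0 decouples.
∂L/∂p = 12(p - 2)(p + 2)(p + 4) = 0 at p ∈ {-4, -2, 2}; ∂L/∂q = -12q(q + 1) = 0 at q ∈ {-1, 0}.
The Hessian is diagonal: diag(L_pp, L_qq). Second derivatives: L_pp(-4)=144, L_pp(-2)=-96, L_pp(2)=288; L_qq(-1)=12, L_qq(0)=-12.
Local maxima occur where both diagonal entries negative: (-2, 0). Count: 1.

1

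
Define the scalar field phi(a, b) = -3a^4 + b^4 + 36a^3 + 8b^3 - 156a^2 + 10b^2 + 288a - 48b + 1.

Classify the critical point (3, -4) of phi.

The mixed partial ∂²phi/∂a∂b is 0, so the Hessian at any point is diag(phi_aa, phi_bb) = diag(12(-3a^2 + 18a - 26), 4(3b^2 + 12b + 5)).
At (3, -4): H = diag(12, 20).
Both eigenvalues are positive, so H is positive definite: a local minimum.

local minimum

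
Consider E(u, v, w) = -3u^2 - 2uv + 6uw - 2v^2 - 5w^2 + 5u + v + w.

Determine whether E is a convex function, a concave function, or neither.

concave

E is quadratic, so its Hessian is the constant matrix H = [[-6, -2, 6], [-2, -4, 0], [6, 0, -10]].
Leading principal minors: -6, 20, -56.
Signs alternate −, +, − ⇒ H ≺ 0 ⇒ concave.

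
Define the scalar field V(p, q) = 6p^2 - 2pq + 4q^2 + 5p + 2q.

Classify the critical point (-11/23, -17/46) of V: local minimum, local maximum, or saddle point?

The Hessian of V is constant: H = [[12, -2], [-2, 8]].
det(H) = 12·8 − (-2)² = 92.
det(H) > 0 and tr(H) = 20 > 0, so H is positive definite and the point is a local minimum.

local minimum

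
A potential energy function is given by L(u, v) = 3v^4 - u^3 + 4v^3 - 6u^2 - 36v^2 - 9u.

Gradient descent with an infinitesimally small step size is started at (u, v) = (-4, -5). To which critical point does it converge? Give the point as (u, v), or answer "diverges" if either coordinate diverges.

L is separable, so gradient descent decouples: u follows -∂L/∂u, v follows -∂L/∂v.
∂L/∂u = -3(u + 1)(u + 3); at u=-4 this is -9, so u increases.
∂L/∂v = 12v(v - 2)(v + 3); at v=-5 this is -840, so v increases.
u converges to its nearest critical value -3 (a local min of the u-part); v converges to -3. The iterate converges to (-3, -3).

(-3, -3)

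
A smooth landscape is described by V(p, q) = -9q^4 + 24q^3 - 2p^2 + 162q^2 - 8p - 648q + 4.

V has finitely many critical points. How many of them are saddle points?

1

V separates as a function of p plus a function of q, so ∇V=0 decouples.
∂V/∂p = -4(p + 2) = 0 at p ∈ {-2}; ∂V/∂q = -36(q - 3)(q - 2)(q + 3) = 0 at q ∈ {-3, 2, 3}.
The Hessian is diagonal: diag(V_pp, V_qq). Second derivatives: V_pp(-2)=-4; V_qq(-3)=-1080, V_qq(2)=180, V_qq(3)=-216.
Saddle points occur where the two diagonal entries have opposite signs: (-2, 2). Count: 1.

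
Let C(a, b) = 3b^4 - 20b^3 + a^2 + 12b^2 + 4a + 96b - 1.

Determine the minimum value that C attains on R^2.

C(a,b) separates as P(a) + Q(b) − 1, so its minimum is min P + min Q − 1.
P'(a) = 2a + 4 vanishes at a ∈ {-2}; Q'(b) = 12(b - 4)(b - 2)(b + 1) vanishes at b ∈ {-1, 2, 4}.
Local minima of P (where P''>0): P(-2)=-4. Local minima of Q: Q(-1)=-61, Q(4)=64.
So the global minimum of C is P(-2) + Q(-1) − 1 = -4 − 61 − 1 = -66, attained at (-2, -1).

-66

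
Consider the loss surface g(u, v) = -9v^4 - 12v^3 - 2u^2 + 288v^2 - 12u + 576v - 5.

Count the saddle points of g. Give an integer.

1

g separates as a function of u plus a function of v, so ∇g=0 decouples.
∂g/∂u = -4(u + 3) = 0 at u ∈ {-3}; ∂g/∂v = -36(v - 4)(v + 1)(v + 4) = 0 at v ∈ {-4, -1, 4}.
The Hessian is diagonal: diag(g_uu, g_vv). Second derivatives: g_uu(-3)=-4; g_vv(-4)=-864, g_vv(-1)=540, g_vv(4)=-1440.
Saddle points occur where the two diagonal entries have opposite signs: (-3, -1). Count: 1.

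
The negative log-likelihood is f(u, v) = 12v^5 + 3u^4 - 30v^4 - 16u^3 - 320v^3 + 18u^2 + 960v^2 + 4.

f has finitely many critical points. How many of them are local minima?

f separates as a function of u plus a function of v, so ∇f=0 decouples.
∂f/∂u = 12u(u - 3)(u - 1) = 0 at u ∈ {0, 1, 3}; ∂f/∂v = 60v(v - 4)(v - 2)(v + 4) = 0 at v ∈ {-4, 0, 2, 4}.
The Hessian is diagonal: diag(f_uu, f_vv). Second derivatives: f_uu(0)=36, f_uu(1)=-24, f_uu(3)=72; f_vv(-4)=-11520, f_vv(0)=1920, f_vv(2)=-1440, f_vv(4)=3840.
Local minima occur where both diagonal entries positive: (0, 0), (0, 4), (3, 0), (3, 4). Count: 4.

4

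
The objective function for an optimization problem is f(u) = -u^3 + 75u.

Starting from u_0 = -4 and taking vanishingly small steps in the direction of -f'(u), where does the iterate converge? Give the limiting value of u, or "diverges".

f'(u) = -3(u - 5)(u + 5), so f'(-4) = 27.
Gradient descent moves in the -f' direction, i.e. u is decreasing.
The nearest critical point in that direction is u = -5, where f'' = 30 > 0 (a local minimum). The iterate converges there.

-5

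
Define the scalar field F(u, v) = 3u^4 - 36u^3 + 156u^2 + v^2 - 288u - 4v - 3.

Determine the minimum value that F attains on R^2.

-199

F(u,v) separates as P(u) + Q(v) − 3, so its minimum is min P + min Q − 3.
P'(u) = 12(u - 4)(u - 3)(u - 2) vanishes at u ∈ {2, 3, 4}; Q'(v) = 2v - 4 vanishes at v ∈ {2}.
Local minima of P (where P''>0): P(2)=-192, P(4)=-192. Local minima of Q: Q(2)=-4.
So the global minimum of F is P(2) + Q(2) − 3 = -192 − 4 − 3 = -199, attained at (2, 2).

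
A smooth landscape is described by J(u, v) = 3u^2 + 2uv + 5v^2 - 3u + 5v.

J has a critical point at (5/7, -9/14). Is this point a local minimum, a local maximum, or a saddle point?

local minimum

The Hessian of J is constant: H = [[6, 2], [2, 10]].
det(H) = 6·10 − 2² = 56.
det(H) > 0 and tr(H) = 16 > 0, so H is positive definite and the point is a local minimum.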